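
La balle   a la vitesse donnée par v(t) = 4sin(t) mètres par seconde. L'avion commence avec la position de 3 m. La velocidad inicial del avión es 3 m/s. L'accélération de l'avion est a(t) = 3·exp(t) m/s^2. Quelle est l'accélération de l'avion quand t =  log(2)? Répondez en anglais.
Using a(t) = 3·exp(t) and substituting t = log(2), we find a = 6.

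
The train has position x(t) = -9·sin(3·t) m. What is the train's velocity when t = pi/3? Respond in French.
En partant de la position x(t) = -9·sin(3·t), nous prenons 1 dérivée. En dérivant la position, nous obtenons la vitesse: v(t) = -27·cos(3·t). De l'équation de la vitesse v(t) = -27·cos(3·t), nous substituons t = pi/3 pour obtenir v = 27.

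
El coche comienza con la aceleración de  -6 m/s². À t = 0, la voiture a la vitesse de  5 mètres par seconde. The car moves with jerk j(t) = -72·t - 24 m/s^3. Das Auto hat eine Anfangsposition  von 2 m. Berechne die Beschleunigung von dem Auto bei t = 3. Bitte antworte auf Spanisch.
Partiendo de la sacudida j(t) = -72·t - 24, tomamos 1 integral. Integrando la sacudida y usando la condición inicial a(0) = -6, obtenemos a(t) = -36·t^2 - 24·t - 6. Tenemos la aceleración a(t) = -36·t^2 - 24·t - 6. Sustituyendo t = 3: a(3) = -402.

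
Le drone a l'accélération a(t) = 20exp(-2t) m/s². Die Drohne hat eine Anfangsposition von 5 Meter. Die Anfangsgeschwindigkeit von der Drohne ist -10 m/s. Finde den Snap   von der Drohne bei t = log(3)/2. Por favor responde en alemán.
Ausgehend von der Beschleunigung a(t) = 20·exp(-2·t), nehmen wir 2 Ableitungen. Die Ableitung von der Beschleunigung ergibt den Ruck: j(t) = -40·exp(-2·t). Die Ableitung von dem Ruck ergibt den Snap: s(t) = 80·exp(-2·t). Aus der Gleichung für den Snap s(t) = 80·exp(-2·t), setzen wir t = log(3)/2 ein und erhalten s = 80/3.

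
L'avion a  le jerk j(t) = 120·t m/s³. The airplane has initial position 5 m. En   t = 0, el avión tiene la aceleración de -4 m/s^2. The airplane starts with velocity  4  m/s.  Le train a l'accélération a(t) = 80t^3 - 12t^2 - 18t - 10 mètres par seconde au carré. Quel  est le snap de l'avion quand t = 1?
Nous devons dériver notre équation du jerk j(t) = 120·t 1 fois. La dérivée du jerk donne le snap: s(t) = 120. Nous avons le snap s(t) = 120. En substituant t = 1: s(1) = 120.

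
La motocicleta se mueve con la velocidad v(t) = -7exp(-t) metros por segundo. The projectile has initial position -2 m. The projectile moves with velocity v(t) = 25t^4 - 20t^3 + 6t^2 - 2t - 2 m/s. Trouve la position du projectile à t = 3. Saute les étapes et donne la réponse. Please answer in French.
La position à t = 3 est x = 847.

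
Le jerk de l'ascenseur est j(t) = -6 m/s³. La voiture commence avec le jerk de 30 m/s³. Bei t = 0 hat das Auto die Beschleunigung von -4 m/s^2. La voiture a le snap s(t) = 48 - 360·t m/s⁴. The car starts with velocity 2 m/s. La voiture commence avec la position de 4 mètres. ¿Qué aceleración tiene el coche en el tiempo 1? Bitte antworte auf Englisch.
To solve this, we need to take 2 antiderivatives of our snap equation s(t) = 48 - 360·t. The antiderivative of snap is jerk. Using j(0) = 30, we get j(t) = -180·t^2 + 48·t + 30. The antiderivative of jerk, with a(0) = -4, gives acceleration: a(t) = -60·t^3 + 24·t^2 + 30·t - 4. From the given acceleration equation a(t) = -60·t^3 + 24·t^2 + 30·t - 4, we substitute t = 1 to get a = -10.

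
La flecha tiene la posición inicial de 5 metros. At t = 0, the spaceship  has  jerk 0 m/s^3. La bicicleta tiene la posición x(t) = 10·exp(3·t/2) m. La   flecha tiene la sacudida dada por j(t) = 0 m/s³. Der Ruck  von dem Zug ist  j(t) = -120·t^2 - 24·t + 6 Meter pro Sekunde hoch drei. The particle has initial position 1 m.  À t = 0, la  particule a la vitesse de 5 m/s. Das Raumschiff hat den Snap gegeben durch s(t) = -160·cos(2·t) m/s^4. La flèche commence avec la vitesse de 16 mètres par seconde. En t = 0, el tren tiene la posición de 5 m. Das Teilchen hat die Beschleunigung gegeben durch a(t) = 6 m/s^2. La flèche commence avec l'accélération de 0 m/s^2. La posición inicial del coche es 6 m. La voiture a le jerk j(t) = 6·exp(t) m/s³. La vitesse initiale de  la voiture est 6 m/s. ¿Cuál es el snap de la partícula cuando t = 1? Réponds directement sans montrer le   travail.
La respuesta es 0.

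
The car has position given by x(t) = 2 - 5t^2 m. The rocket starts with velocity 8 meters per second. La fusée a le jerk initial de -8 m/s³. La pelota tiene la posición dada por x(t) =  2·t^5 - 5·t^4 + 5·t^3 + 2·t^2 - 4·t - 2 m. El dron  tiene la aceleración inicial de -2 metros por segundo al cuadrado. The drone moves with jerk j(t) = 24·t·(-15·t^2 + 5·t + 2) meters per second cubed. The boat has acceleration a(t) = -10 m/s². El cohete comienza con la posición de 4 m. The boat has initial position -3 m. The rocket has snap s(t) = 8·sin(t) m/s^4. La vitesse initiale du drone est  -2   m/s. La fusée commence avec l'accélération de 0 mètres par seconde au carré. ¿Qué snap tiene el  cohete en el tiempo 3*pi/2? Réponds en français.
Nous avons le snap s(t) = 8·sin(t). En substituant t = 3*pi/2: s(3*pi/2) = -8.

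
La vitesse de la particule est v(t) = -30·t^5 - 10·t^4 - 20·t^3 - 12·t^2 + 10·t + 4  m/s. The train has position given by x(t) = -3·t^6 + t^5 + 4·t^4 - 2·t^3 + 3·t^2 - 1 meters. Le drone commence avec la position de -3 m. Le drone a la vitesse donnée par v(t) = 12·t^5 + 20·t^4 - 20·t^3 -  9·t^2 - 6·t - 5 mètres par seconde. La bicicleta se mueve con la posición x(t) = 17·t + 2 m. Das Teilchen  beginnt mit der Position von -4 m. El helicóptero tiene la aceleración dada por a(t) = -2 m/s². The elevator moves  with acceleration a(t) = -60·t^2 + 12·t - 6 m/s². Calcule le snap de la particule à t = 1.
Nous devons dériver notre équation de la vitesse v(t) = -30·t^5 - 10·t^4 - 20·t^3 - 12·t^2 + 10·t + 4 3 fois. La dérivée de la vitesse donne l'accélération: a(t) = -150·t^4 - 40·t^3 - 60·t^2 - 24·t + 10. En dérivant l'accélération, nous obtenons le jerk: j(t) = -600·t^3 - 120·t^2 - 120·t - 24. En dérivant le jerk, nous obtenons le snap: s(t) = -1800·t^2 - 240·t - 120. En utilisant s(t) = -1800·t^2 - 240·t - 120 et en substituant t = 1, nous trouvons s = -2160.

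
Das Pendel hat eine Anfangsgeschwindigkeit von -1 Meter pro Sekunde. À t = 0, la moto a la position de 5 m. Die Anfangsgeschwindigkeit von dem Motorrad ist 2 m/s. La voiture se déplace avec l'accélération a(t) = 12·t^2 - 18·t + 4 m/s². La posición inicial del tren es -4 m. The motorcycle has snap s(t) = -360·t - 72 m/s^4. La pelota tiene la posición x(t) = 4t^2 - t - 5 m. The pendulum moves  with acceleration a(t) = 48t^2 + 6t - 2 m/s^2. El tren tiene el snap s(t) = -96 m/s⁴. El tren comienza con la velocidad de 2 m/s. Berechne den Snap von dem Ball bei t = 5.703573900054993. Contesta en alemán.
Um dies zu lösen, müssen wir 4 Ableitungen unserer Gleichung für die Position x(t) = 4·t^2 - t - 5 nehmen. Mit d/dt von x(t) finden wir v(t) = 8·t - 1. Die Ableitung von der Geschwindigkeit ergibt die Beschleunigung: a(t) = 8. Mit d/dt von a(t) finden wir j(t) = 0. Mit d/dt von j(t) finden wir s(t) = 0. Mit s(t) = 0 und Einsetzen von t = 5.703573900054993, finden wir s = 0.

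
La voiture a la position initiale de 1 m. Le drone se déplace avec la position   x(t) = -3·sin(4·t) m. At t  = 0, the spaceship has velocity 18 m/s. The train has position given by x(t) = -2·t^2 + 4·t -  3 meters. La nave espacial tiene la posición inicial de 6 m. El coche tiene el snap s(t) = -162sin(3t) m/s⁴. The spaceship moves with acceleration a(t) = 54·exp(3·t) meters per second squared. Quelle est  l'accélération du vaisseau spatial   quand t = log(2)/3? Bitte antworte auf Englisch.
We have acceleration a(t) = 54·exp(3·t). Substituting t = log(2)/3: a(log(2)/3) = 108.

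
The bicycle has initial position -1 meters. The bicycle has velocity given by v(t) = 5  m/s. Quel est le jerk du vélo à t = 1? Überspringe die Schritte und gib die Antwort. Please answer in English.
j(1) = 0.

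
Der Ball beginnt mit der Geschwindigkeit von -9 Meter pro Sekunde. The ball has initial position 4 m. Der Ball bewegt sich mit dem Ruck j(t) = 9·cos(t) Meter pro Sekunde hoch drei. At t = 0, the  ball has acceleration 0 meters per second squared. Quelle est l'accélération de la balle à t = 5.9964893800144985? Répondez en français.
Nous devons intégrer notre équation du jerk j(t) = 9·cos(t) 1 fois. En prenant ∫j(t)dt et en appliquant a(0) = 0, nous trouvons a(t) = 9·sin(t). Nous avons l'accélération a(t) = 9·sin(t). En substituant t = 5.9964893800144985: a(5.9964893800144985) = -2.54506106207783.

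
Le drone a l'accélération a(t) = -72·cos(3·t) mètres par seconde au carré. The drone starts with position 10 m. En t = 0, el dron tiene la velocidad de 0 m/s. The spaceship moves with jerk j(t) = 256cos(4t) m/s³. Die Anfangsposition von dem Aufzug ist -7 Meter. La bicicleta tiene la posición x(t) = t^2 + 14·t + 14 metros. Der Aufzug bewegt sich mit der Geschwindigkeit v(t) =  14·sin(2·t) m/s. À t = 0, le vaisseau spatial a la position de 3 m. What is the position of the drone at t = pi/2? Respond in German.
Wir müssen unsere Gleichung für die Beschleunigung a(t) = -72·cos(3·t) 2-mal integrieren. Die Stammfunktion von der Beschleunigung, mit v(0) = 0, ergibt die Geschwindigkeit: v(t) = -24·sin(3·t). Die Stammfunktion von der Geschwindigkeit, mit x(0) = 10, ergibt die Position: x(t) = 8·cos(3·t) + 2. Mit x(t) = 8·cos(3·t) + 2 und Einsetzen von t = pi/2, finden wir x = 2.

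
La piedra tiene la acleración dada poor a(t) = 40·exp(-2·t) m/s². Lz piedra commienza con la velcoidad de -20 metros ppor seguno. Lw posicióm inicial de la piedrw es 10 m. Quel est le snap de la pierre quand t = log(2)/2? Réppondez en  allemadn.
Wir müssen unsere Gleichung für die Beschleunigung a(t) = 40·exp(-2·t) 2-mal ableiten. Durch Ableiten von der Beschleunigung erhalten wir den Ruck: j(t) = -80·exp(-2·t). Die Ableitung von dem Ruck ergibt den Snap: s(t) = 160·exp(-2·t). Mit s(t) = 160·exp(-2·t) und Einsetzen von t = log(2)/2, finden wir s = 80.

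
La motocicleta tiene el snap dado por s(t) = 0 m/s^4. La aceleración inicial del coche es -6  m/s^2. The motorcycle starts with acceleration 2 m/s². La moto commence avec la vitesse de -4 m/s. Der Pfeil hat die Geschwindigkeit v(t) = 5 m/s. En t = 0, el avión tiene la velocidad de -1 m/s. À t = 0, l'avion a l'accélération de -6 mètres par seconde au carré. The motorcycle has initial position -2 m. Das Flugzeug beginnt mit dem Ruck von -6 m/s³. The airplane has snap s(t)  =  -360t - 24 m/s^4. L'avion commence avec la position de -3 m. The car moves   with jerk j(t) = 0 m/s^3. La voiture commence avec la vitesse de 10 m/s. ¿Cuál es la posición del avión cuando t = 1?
Necesitamos integrar nuestra ecuación del snap s(t) = -360·t - 24 4 veces. La antiderivada del snap es la sacudida. Usando j(0) = -6, obtenemos j(t) = -180·t^2 - 24·t - 6. Tomando ∫j(t)dt y aplicando a(0) = -6, encontramos a(t) = -60·t^3 - 12·t^2 - 6·t - 6. Tomando ∫a(t)dt y aplicando v(0) = -1, encontramos v(t) = -15·t^4 - 4·t^3 - 3·t^2 - 6·t - 1. Integrando la velocidad y usando la condición inicial x(0) = -3, obtenemos x(t) = -3·t^5 - t^4 - t^3 - 3·t^2 - t - 3. Usando x(t) = -3·t^5 - t^4 - t^3 - 3·t^2 - t - 3 y sustituyendo t = 1, encontramos x = -12.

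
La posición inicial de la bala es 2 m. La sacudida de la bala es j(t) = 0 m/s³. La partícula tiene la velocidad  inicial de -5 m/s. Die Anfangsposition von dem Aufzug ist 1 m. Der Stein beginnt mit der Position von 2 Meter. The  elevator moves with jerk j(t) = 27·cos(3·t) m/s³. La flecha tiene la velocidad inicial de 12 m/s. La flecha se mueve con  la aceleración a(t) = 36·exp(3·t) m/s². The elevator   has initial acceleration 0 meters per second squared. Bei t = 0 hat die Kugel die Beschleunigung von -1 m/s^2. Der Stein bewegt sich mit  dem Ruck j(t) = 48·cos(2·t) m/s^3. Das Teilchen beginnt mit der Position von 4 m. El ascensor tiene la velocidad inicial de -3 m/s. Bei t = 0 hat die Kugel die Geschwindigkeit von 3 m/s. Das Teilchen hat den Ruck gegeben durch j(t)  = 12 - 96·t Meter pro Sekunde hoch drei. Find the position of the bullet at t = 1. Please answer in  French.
Nous devons intégrer notre équation du jerk j(t) = 0 3 fois. La primitive du jerk, avec a(0) = -1, donne l'accélération: a(t) = -1. En intégrant l'accélération et en utilisant la condition initiale v(0) = 3, nous obtenons v(t) = 3 - t. En intégrant la vitesse et en utilisant la condition initiale x(0) = 2, nous obtenons x(t) = -t^2/2 + 3·t + 2. De l'équation de la position x(t) = -t^2/2 + 3·t + 2, nous substituons t = 1 pour obtenir x = 9/2.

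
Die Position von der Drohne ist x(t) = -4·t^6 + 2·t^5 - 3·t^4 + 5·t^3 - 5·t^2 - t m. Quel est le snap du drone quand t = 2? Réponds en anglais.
To solve this, we need to take 4 derivatives of our position equation x(t) = -4·t^6 + 2·t^5 - 3·t^4 + 5·t^3 - 5·t^2 - t. Taking d/dt of x(t), we find v(t) = -24·t^5 + 10·t^4 - 12·t^3 + 15·t^2 - 10·t - 1. The derivative of velocity gives acceleration: a(t) = -120·t^4 + 40·t^3 - 36·t^2 + 30·t - 10. The derivative of acceleration gives jerk: j(t) = -480·t^3 + 120·t^2 - 72·t + 30. Taking d/dt of j(t), we find s(t) = -1440·t^2 + 240·t - 72. We have snap s(t) = -1440·t^2 + 240·t - 72. Substituting t = 2: s(2) = -5352.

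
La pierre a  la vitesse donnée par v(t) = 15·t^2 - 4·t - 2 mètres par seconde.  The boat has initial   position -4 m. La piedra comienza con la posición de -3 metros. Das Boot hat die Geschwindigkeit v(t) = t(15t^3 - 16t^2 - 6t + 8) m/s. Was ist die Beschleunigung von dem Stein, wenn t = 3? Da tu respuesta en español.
Debemos derivar nuestra ecuación de la velocidad v(t) = 15·t^2 - 4·t - 2 1 vez. Derivando la velocidad, obtenemos la aceleración: a(t) = 30·t - 4. Tenemos la aceleración a(t) = 30·t - 4. Sustituyendo t = 3: a(3) = 86.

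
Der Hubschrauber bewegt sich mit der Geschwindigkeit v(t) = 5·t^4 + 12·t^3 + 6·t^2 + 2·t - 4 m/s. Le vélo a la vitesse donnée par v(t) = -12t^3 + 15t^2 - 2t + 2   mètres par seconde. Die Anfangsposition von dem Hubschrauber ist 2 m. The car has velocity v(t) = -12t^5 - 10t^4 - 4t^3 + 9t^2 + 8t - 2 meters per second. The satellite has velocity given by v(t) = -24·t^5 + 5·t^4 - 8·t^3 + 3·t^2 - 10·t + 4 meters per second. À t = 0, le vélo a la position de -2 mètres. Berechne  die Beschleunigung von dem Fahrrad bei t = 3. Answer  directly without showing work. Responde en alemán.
Bei t = 3, a = -236.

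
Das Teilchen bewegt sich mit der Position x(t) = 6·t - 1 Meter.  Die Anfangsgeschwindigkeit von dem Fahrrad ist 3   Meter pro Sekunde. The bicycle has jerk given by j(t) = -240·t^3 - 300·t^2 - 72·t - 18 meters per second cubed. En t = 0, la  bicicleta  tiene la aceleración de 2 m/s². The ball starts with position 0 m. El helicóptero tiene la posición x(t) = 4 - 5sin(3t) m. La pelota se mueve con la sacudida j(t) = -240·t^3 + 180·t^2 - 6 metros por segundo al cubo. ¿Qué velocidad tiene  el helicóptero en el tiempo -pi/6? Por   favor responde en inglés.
We must differentiate our position equation x(t) = 4 - 5·sin(3·t) 1 time. Differentiating position, we get velocity: v(t) = -15·cos(3·t). Using v(t) = -15·cos(3·t) and substituting t = -pi/6, we find v = 0.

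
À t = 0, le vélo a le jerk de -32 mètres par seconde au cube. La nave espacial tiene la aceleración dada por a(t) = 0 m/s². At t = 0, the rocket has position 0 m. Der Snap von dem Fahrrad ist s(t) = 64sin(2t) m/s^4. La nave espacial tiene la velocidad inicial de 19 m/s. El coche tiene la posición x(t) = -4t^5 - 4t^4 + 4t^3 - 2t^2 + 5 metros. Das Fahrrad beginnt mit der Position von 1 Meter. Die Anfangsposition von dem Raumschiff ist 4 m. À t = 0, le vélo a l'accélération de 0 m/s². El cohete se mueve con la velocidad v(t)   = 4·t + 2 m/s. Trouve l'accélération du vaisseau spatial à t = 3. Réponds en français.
En utilisant a(t) = 0 et en substituant t = 3, nous trouvons a = 0.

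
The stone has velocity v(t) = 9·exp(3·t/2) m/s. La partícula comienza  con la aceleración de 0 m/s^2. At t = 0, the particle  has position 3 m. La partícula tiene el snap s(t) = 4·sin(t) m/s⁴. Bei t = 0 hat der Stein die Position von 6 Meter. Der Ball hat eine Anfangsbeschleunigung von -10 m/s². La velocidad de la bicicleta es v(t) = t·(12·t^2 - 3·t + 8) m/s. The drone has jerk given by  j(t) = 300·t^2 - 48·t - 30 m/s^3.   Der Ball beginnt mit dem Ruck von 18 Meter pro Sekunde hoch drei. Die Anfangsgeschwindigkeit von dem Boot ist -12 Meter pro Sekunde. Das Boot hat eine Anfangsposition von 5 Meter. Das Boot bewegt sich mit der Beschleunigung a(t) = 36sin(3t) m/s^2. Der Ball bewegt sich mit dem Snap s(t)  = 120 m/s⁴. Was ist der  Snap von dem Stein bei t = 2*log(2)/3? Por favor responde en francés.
Pour résoudre ceci, nous devons prendre 3 dérivées de notre équation de la vitesse v(t) = 9·exp(3·t/2). En prenant d/dt de v(t), nous trouvons a(t) = 27·exp(3·t/2)/2. La dérivée de l'accélération donne le jerk: j(t) = 81·exp(3·t/2)/4. En prenant d/dt de j(t), nous trouvons s(t) = 243·exp(3·t/2)/8. En utilisant s(t) = 243·exp(3·t/2)/8 et en substituant t = 2*log(2)/3, nous trouvons s = 243/4.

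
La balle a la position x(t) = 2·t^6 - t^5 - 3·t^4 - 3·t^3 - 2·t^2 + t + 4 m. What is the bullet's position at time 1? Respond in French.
De l'équation de la position x(t) = 2·t^6 - t^5 - 3·t^4 - 3·t^3 - 2·t^2 + t + 4, nous substituons t = 1 pour obtenir x = -2.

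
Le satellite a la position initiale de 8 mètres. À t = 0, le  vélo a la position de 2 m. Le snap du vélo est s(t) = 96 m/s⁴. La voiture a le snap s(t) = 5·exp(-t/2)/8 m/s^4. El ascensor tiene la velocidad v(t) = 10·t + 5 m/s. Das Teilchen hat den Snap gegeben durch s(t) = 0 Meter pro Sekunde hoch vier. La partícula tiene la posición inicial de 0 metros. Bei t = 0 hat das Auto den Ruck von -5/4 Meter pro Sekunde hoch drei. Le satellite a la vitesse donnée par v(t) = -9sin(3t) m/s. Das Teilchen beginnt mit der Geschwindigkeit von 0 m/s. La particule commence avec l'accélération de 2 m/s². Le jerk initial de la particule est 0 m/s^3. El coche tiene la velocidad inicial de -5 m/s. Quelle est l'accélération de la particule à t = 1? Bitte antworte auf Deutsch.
Ausgehend von dem Snap s(t) = 0, nehmen wir 2 Integrale. Durch Integration von dem Snap und Verwendung der Anfangsbedingung j(0) = 0, erhalten wir j(t) = 0. Durch Integration von dem Ruck und Verwendung der Anfangsbedingung a(0) = 2, erhalten wir a(t) = 2. Wir haben die Beschleunigung a(t) = 2. Durch Einsetzen von t = 1: a(1) = 2.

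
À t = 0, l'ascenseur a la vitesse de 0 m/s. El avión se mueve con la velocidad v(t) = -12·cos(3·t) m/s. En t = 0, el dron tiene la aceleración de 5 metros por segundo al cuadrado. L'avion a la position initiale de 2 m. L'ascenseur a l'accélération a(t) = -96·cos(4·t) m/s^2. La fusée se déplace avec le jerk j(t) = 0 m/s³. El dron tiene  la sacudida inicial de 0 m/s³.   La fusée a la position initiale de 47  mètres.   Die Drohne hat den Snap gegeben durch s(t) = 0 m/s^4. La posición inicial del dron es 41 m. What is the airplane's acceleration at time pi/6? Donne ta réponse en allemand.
Ausgehend von der Geschwindigkeit v(t) = -12·cos(3·t), nehmen wir 1 Ableitung. Mit d/dt von v(t) finden wir a(t) = 36·sin(3·t). Wir haben die Beschleunigung a(t) = 36·sin(3·t). Durch Einsetzen von t = pi/6: a(pi/6) = 36.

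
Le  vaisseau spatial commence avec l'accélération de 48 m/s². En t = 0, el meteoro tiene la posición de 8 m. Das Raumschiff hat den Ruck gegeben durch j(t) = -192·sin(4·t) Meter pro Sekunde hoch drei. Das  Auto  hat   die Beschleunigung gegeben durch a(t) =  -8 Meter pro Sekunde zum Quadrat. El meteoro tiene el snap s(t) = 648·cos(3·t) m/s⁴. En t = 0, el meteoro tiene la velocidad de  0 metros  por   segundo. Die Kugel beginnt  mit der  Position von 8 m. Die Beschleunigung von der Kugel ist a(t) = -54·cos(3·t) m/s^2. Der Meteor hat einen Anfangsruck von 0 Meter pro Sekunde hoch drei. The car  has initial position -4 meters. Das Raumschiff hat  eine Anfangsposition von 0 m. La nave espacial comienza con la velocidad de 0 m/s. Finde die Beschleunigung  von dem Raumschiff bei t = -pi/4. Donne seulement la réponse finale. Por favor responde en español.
a(-pi/4) = -48.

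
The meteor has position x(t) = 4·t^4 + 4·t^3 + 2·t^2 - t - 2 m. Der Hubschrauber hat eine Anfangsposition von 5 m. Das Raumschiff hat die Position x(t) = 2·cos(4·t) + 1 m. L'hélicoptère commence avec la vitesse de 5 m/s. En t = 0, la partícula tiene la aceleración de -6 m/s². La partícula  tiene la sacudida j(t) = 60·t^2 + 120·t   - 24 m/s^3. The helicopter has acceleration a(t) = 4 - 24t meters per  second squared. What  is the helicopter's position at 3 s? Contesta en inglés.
We must find the integral of our acceleration equation a(t) = 4 - 24·t 2 times. Taking ∫a(t)dt and applying v(0) = 5, we find v(t) = -12·t^2 + 4·t + 5. Integrating velocity and using the initial condition x(0) = 5, we get x(t) = -4·t^3 + 2·t^2 + 5·t + 5. Using x(t) = -4·t^3 + 2·t^2 + 5·t + 5 and substituting t = 3, we find x = -70.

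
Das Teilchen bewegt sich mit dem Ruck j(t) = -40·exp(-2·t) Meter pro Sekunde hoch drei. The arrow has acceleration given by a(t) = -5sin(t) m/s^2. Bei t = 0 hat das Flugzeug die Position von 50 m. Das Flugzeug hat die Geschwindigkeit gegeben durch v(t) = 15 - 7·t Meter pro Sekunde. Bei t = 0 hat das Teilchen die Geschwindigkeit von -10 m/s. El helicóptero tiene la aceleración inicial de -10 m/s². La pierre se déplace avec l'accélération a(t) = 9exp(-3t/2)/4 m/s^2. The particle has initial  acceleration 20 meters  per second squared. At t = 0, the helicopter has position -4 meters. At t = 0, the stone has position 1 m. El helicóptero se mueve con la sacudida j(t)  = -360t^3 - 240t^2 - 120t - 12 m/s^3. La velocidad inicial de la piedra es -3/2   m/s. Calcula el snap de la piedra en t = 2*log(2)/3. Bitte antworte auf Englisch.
Starting from acceleration a(t) = 9·exp(-3·t/2)/4, we take 2 derivatives. Taking d/dt of a(t), we find j(t) = -27·exp(-3·t/2)/8. The derivative of jerk gives snap: s(t) = 81·exp(-3·t/2)/16. From the given snap equation s(t) = 81·exp(-3·t/2)/16, we substitute t = 2*log(2)/3 to get s = 81/32.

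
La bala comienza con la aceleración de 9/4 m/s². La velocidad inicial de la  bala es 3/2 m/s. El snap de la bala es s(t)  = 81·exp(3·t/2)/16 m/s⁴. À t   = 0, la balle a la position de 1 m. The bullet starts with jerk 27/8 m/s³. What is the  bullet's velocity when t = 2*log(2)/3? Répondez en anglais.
We need to integrate our snap equation s(t) = 81·exp(3·t/2)/16 3 times. The antiderivative of snap, with j(0) = 27/8, gives jerk: j(t) = 27·exp(3·t/2)/8. Taking ∫j(t)dt and applying a(0) = 9/4, we find a(t) = 9·exp(3·t/2)/4. The antiderivative of acceleration, with v(0) = 3/2, gives velocity: v(t) = 3·exp(3·t/2)/2. Using v(t) = 3·exp(3·t/2)/2 and substituting t = 2*log(2)/3, we find v = 3.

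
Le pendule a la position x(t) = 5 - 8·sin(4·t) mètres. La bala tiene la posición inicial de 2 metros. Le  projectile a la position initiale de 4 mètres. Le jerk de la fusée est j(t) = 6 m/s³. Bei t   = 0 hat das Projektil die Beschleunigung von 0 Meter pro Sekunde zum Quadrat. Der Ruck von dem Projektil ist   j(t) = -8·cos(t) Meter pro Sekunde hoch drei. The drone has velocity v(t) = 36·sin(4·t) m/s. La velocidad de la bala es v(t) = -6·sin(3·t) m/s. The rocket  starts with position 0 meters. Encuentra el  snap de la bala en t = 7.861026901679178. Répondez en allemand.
Um dies zu lösen, müssen wir 3 Ableitungen unserer Gleichung für die Geschwindigkeit v(t) = -6·sin(3·t) nehmen. Die Ableitung von der Geschwindigkeit ergibt die Beschleunigung: a(t) = -18·cos(3·t). Durch Ableiten von der Beschleunigung erhalten wir den Ruck: j(t) = 54·sin(3·t). Durch Ableiten von dem Ruck erhalten wir den Snap: s(t) = 162·cos(3·t). Aus der Gleichung für den Snap s(t) = 162·cos(3·t), setzen wir t = 7.861026901679178 ein und erhalten s = 3.42374518071460.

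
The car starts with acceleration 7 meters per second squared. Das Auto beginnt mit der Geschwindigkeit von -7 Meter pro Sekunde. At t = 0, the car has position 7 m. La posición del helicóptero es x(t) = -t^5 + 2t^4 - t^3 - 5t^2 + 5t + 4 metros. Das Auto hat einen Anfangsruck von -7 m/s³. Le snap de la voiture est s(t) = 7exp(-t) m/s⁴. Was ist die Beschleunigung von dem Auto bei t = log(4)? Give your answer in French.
Nous devons intégrer notre équation du snap s(t) = 7·exp(-t) 2 fois. La primitive du snap est le jerk. En utilisant j(0) = -7, nous obtenons j(t) = -7·exp(-t). La primitive du jerk, avec a(0) = 7, donne l'accélération: a(t) = 7·exp(-t). Nous avons l'accélération a(t) = 7·exp(-t). En substituant t = log(4): a(log(4)) = 7/4.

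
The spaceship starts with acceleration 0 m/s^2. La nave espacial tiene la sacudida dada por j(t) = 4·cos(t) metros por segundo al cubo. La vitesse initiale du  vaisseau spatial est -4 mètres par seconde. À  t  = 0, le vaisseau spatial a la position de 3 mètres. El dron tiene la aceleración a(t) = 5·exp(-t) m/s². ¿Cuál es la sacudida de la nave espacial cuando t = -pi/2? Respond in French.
En utilisant j(t) = 4·cos(t) et en substituant t = -pi/2, nous trouvons j = 0.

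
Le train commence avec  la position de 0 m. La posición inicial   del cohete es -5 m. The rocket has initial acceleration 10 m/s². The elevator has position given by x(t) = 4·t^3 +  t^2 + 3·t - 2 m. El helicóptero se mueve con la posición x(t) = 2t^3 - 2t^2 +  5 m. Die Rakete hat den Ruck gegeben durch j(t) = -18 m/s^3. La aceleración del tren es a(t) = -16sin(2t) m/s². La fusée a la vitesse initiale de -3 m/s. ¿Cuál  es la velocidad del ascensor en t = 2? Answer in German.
Um dies zu lösen, müssen wir 1 Ableitung unserer Gleichung für die Position x(t) = 4·t^3 + t^2 + 3·t - 2 nehmen. Durch Ableiten von der Position erhalten wir die Geschwindigkeit: v(t) = 12·t^2 + 2·t + 3. Wir haben die Geschwindigkeit v(t) = 12·t^2 + 2·t + 3. Durch Einsetzen von t = 2: v(2) = 55.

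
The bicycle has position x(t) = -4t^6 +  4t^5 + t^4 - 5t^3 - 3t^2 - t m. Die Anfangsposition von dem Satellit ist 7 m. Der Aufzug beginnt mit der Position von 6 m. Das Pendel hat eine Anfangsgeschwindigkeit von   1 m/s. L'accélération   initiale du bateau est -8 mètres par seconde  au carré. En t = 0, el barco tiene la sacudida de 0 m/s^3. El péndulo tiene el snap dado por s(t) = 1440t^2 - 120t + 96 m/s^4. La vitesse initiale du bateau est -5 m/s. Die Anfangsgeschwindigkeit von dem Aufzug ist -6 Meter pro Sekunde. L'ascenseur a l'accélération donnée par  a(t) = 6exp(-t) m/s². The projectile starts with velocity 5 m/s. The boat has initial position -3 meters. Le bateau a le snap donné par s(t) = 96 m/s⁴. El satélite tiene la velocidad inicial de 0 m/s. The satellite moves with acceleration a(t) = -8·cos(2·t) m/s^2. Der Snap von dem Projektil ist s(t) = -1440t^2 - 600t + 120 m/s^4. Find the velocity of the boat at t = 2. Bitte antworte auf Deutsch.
Wir müssen unsere Gleichung für den Snap s(t) = 96 3-mal integrieren. Die Stammfunktion von dem Snap ist der Ruck. Mit j(0) = 0 erhalten wir j(t) = 96·t. Das Integral von dem Ruck ist die Beschleunigung. Mit a(0) = -8 erhalten wir a(t) = 48·t^2 - 8. Durch Integration von der Beschleunigung und Verwendung der Anfangsbedingung v(0) = -5, erhalten wir v(t) = 16·t^3 - 8·t - 5. Mit v(t) = 16·t^3 - 8·t - 5 und Einsetzen von t = 2, finden wir v = 107.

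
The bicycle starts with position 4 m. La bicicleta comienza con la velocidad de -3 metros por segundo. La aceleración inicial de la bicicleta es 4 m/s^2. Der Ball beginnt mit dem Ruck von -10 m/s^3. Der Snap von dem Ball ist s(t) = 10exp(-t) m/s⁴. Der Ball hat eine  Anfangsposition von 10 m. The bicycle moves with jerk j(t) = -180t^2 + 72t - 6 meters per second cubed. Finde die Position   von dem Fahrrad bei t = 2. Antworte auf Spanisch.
Debemos encontrar la integral de nuestra ecuación de la sacudida j(t) = -180·t^2 + 72·t - 6 3 veces. La antiderivada de la sacudida es la aceleración. Usando a(0) = 4, obtenemos a(t) = -60·t^3 + 36·t^2 - 6·t + 4. La integral de la aceleración, con v(0) = -3, da la velocidad: v(t) = -15·t^4 + 12·t^3 - 3·t^2 + 4·t - 3. Tomando ∫v(t)dt y aplicando x(0) = 4, encontramos x(t) = -3·t^5 + 3·t^4 - t^3 + 2·t^2 - 3·t + 4. Usando x(t) = -3·t^5 + 3·t^4 - t^3 + 2·t^2 - 3·t + 4 y sustituyendo t = 2, encontramos x = -50.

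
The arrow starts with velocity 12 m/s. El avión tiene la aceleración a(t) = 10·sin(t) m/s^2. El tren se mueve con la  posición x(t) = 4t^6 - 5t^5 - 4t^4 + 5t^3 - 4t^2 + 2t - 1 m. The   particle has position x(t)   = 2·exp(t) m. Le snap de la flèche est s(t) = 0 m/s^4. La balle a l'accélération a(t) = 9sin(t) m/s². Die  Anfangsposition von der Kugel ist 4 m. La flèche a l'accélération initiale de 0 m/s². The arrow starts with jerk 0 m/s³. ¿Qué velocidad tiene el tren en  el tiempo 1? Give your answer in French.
Nous devons dériver notre équation de la position x(t) = 4·t^6 - 5·t^5 - 4·t^4 + 5·t^3 - 4·t^2 + 2·t - 1 1 fois. La dérivée de la position donne la vitesse: v(t) = 24·t^5 - 25·t^4 - 16·t^3 + 15·t^2 - 8·t + 2. Nous avons la vitesse v(t) = 24·t^5 - 25·t^4 - 16·t^3 + 15·t^2 - 8·t + 2. En substituant t = 1: v(1) = -8.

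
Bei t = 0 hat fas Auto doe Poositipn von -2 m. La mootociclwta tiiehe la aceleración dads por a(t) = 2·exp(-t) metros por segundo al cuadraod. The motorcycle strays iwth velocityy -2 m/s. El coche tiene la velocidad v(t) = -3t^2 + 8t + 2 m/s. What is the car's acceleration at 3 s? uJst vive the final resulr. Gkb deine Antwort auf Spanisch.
La respuesta es -10.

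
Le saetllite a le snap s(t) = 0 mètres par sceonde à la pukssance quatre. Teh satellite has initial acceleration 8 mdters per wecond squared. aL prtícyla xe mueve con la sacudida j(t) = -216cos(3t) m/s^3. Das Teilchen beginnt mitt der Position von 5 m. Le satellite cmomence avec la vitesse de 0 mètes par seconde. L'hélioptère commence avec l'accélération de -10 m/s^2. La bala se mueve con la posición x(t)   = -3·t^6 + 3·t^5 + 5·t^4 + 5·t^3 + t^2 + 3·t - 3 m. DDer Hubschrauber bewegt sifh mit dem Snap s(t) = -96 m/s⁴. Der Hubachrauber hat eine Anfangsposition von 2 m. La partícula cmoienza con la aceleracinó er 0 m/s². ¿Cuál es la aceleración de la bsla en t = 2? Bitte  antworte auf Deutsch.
Um dies zu lösen, müssen wir 2 Ableitungen unserer Gleichung für die Position x(t) = -3·t^6 + 3·t^5 + 5·t^4 + 5·t^3 + t^2 + 3·t - 3 nehmen. Mit d/dt von x(t) finden wir v(t) = -18·t^5 + 15·t^4 + 20·t^3 + 15·t^2 + 2·t + 3. Mit d/dt von v(t) finden wir a(t) = -90·t^4 + 60·t^3 + 60·t^2 + 30·t + 2. Mit a(t) = -90·t^4 + 60·t^3 + 60·t^2 + 30·t + 2 und Einsetzen von t = 2, finden wir a = -658.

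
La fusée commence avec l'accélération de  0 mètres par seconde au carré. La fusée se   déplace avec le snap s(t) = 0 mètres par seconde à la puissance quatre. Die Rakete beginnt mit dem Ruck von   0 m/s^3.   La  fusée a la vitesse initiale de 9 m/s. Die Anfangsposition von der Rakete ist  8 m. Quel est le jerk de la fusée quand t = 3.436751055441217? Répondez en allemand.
Um dies zu lösen, müssen wir 1 Stammfunktion unserer Gleichung für den Snap s(t) = 0 finden. Durch Integration von dem Snap und Verwendung der Anfangsbedingung j(0) = 0, erhalten wir j(t) = 0. Aus der Gleichung für den Ruck j(t) = 0, setzen wir t = 3.436751055441217 ein und erhalten j = 0.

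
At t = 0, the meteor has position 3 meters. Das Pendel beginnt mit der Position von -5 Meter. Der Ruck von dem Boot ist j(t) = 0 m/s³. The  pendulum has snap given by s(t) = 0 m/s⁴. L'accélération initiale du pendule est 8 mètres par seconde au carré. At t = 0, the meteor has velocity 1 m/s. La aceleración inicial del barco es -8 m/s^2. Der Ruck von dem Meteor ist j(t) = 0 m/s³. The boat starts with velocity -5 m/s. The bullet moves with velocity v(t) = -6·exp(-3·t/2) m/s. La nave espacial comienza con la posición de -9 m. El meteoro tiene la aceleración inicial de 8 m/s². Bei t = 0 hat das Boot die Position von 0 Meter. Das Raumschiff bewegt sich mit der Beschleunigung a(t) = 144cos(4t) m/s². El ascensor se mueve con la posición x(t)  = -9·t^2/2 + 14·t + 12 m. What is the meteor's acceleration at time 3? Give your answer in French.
En partant du jerk j(t) = 0, nous prenons 1 primitive. En intégrant le jerk et en utilisant la condition initiale a(0) = 8, nous obtenons a(t) = 8. Nous avons l'accélération a(t) = 8. En substituant t = 3: a(3) = 8.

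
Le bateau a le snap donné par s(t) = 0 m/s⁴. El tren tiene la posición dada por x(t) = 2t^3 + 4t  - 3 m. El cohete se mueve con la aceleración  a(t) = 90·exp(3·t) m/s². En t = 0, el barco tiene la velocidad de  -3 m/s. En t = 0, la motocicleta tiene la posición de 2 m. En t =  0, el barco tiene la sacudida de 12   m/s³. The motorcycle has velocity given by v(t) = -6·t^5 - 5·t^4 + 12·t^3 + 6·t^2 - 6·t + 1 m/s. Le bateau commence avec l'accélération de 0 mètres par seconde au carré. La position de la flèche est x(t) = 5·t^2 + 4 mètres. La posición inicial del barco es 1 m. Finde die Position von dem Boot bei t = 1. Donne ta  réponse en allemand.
Wir müssen die Stammfunktion unserer Gleichung für den Snap s(t) = 0 4-mal finden. Mit ∫s(t)dt und Anwendung von j(0) = 12, finden wir j(t) = 12. Mit ∫j(t)dt und Anwendung von a(0) = 0, finden wir a(t) = 12·t. Die Stammfunktion von der Beschleunigung ist die Geschwindigkeit. Mit v(0) = -3 erhalten wir v(t) = 6·t^2 - 3. Mit ∫v(t)dt und Anwendung von x(0) = 1, finden wir x(t) = 2·t^3 - 3·t + 1. Aus der Gleichung für die Position x(t) = 2·t^3 - 3·t + 1, setzen wir t = 1 ein und erhalten x = 0.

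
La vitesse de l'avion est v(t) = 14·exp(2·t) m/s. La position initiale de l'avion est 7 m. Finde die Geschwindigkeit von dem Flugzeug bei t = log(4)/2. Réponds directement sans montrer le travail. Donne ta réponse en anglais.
At t = log(4)/2, v = 56.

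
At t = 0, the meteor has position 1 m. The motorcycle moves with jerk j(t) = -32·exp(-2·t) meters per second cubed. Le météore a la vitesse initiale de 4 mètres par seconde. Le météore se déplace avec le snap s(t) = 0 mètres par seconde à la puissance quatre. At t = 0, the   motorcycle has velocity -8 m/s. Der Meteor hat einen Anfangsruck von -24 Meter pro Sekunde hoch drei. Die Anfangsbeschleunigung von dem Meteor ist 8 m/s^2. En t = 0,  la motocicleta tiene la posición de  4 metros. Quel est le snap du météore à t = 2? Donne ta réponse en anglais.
From the given snap equation s(t) = 0, we substitute t = 2 to get s = 0.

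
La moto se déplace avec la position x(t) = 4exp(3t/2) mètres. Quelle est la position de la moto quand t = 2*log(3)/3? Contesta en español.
De la ecuación de la posición x(t) = 4·exp(3·t/2), sustituimos t = 2*log(3)/3 para obtener x = 12.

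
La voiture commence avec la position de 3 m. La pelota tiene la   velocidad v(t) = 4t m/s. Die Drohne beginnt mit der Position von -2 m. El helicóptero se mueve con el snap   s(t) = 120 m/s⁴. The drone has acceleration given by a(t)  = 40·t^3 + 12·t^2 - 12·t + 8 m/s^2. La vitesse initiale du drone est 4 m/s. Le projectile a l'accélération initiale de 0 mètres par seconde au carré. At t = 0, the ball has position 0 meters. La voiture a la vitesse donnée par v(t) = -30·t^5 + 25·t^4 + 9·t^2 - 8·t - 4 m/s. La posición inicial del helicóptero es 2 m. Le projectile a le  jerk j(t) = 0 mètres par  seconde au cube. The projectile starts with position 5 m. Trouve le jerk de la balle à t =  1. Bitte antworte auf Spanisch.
Para resolver esto, necesitamos tomar 2 derivadas de nuestra ecuación de la velocidad v(t) = 4·t. Derivando la velocidad, obtenemos la aceleración: a(t) = 4. Tomando d/dt de a(t), encontramos j(t) = 0. Tenemos la sacudida j(t) = 0. Sustituyendo t = 1: j(1) = 0.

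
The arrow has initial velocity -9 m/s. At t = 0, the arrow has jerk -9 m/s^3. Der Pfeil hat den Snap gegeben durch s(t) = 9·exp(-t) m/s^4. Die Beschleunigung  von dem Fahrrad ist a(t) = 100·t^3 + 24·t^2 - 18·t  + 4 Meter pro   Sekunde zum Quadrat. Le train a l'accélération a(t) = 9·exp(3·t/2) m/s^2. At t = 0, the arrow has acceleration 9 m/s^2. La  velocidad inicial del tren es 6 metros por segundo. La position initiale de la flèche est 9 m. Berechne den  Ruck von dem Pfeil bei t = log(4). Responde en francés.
Nous devons intégrer notre équation du snap s(t) = 9·exp(-t) 1 fois. En intégrant le snap et en utilisant la condition initiale j(0) = -9, nous obtenons j(t) = -9·exp(-t). En utilisant j(t) = -9·exp(-t) et en substituant t = log(4), nous trouvons j = -9/4.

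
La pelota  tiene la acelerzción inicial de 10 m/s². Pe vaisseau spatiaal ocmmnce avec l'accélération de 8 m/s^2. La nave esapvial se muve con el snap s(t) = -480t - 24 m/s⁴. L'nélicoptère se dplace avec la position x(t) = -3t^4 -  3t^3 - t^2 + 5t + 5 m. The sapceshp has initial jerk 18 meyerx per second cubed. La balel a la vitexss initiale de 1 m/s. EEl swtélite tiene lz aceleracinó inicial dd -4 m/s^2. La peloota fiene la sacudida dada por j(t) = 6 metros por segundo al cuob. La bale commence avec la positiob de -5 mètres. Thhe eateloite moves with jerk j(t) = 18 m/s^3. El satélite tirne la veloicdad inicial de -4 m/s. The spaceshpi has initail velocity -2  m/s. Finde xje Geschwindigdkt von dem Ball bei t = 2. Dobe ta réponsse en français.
Pour résoudre ceci, nous devons prendre 2 primitives de notre équation du jerk j(t) = 6. En intégrant le jerk et en utilisant la condition initiale a(0) = 10, nous obtenons a(t) = 6·t + 10. La primitive de l'accélération est la vitesse. En utilisant v(0) = 1, nous obtenons v(t) = 3·t^2 + 10·t + 1. En utilisant v(t) = 3·t^2 + 10·t + 1 et en substituant t = 2, nous trouvons v = 33.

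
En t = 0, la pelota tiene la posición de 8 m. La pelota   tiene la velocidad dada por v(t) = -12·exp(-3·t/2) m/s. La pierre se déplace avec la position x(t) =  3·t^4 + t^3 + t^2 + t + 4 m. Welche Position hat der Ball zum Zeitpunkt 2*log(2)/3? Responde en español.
Debemos encontrar la integral de nuestra ecuación de la velocidad v(t) = -12·exp(-3·t/2) 1 vez. La integral de la velocidad es la posición. Usando x(0) = 8, obtenemos x(t) = 8·exp(-3·t/2). Usando x(t) = 8·exp(-3·t/2) y sustituyendo t = 2*log(2)/3, encontramos x = 4.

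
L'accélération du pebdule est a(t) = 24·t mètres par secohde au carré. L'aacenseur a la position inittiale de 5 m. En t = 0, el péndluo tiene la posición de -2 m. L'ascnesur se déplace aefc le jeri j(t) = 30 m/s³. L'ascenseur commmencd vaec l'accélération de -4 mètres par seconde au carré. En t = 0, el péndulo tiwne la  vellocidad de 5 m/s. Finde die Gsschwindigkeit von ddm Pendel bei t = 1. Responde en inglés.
We must find the integral of our acceleration equation a(t) = 24·t 1 time. Taking ∫a(t)dt and applying v(0) = 5, we find v(t) = 12·t^2 + 5. Using v(t) = 12·t^2 + 5 and substituting t = 1, we find v = 17.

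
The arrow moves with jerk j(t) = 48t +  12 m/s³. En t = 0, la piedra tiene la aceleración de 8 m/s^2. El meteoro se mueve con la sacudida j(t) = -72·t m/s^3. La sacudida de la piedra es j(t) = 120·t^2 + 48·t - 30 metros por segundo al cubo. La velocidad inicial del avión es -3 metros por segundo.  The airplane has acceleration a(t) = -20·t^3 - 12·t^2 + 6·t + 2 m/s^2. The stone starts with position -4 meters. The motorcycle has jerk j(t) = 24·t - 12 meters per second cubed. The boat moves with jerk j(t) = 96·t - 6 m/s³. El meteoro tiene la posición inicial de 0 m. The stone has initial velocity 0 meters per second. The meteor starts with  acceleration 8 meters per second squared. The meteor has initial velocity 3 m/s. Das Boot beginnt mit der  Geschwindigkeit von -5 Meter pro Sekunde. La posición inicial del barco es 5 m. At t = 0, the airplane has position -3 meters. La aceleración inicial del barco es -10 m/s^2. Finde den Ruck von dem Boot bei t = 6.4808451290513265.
Mit j(t) = 96·t - 6 und Einsetzen von t = 6.4808451290513265, finden wir j = 616.161132388927.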